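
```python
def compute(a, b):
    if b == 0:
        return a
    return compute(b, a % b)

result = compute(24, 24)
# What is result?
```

compute(24, 24) -> compute(24, 0) -> 24

Answer: 24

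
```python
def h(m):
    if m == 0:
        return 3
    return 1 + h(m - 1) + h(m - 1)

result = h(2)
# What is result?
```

h(m) = 1 + 2·h(m-1), h(0)=3. Closed form: (3+1)·2^2 - 1 = 15.

Answer: 15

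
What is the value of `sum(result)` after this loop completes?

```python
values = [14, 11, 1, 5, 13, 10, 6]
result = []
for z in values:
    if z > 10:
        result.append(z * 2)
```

Sum of doubled values > 10
`result` takes the values: [] → [28] → [28, 22] → [28, 22, 26]
So `sum(result)` = 76

Answer: 76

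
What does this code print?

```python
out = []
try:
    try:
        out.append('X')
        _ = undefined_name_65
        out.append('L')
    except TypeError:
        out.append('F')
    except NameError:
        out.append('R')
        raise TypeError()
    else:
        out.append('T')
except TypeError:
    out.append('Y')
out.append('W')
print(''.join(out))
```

Execution trace: 'X' (inner try body) → 'R' (inner except NameError) → 'Y' (outer except TypeError) → 'W' (after the try/except). Output: XRYW

Answer: XRYW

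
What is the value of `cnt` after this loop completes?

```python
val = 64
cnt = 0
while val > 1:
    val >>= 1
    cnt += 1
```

Count right shifts until 1
`cnt` takes the values: 0 → 1 → 2 → 3 → 4 → 5 → 6

Answer: 6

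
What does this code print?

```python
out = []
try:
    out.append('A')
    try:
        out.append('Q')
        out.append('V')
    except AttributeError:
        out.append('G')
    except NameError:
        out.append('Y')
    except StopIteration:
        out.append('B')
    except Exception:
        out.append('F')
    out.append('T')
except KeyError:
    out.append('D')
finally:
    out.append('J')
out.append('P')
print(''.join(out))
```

Execution trace: 'A' (try body) → 'Q' (inner try body) → 'V' (inner try body, no exception) → 'T' (try body, no exception) → 'J' (finally) → 'P' (after the try/except). Output: AQVTJP

Answer: AQVTJP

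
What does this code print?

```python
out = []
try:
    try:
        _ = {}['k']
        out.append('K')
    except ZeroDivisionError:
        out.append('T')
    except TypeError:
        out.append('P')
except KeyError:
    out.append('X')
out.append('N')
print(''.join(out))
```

Execution trace: 'X' (outer except KeyError) → 'N' (after the try/except). Output: XN

Answer: XN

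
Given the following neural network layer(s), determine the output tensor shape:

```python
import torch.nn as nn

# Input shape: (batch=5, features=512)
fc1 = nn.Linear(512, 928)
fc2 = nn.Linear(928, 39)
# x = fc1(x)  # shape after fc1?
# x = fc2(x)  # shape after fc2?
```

Input: (5, 512) -> after fc1: (5, 928) -> Output: (5, 39)

Answer: (5, 39)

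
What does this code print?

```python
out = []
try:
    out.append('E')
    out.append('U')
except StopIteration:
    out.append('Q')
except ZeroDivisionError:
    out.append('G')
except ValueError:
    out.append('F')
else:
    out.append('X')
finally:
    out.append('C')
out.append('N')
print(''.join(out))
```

Execution trace: 'E' (try body) → 'U' (try body, no exception) → 'X' (else) → 'C' (finally) → 'N' (after the try/except). Output: EUXCN

Answer: EUXCN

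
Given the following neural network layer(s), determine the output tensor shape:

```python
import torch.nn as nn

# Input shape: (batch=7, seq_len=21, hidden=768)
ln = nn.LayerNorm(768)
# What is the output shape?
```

Input: (7, 21, 768) -> Output: (7, 21, 768)

Answer: (7, 21, 768)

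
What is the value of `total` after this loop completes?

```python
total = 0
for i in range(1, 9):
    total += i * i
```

Sum of squares 1² to 8² = 204
`total` takes the values: 0 → 1 → 5 → 14 → 30 → 55 → 91 → 140 → 204

Answer: 204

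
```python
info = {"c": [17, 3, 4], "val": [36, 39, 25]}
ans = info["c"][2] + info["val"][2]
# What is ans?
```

Trace:
`info = {"c": [17, 3, 4], "val": [36, 39, 25]}` → info = {'c': [17, 3, 4], 'val': [36, 39, 25]}
`ans = info["c"][2] + info["val"][2]` → ans = 29
So ans = 29

Answer: 29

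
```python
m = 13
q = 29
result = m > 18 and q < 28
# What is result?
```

Trace:
`m = 13` → m = 13
`q = 29` → q = 29
`result = m > 18 and q < 28` → result = False
So result = False

Answer: False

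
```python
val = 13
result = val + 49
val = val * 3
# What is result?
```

Trace:
`val = 13` → val = 13
`result = val + 49` → result = 62
`val = val * 3` → val = 39
So result = 62

Answer: 62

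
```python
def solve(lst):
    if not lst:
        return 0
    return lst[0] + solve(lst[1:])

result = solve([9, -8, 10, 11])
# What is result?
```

9 + (-8) + 10 + 11 + 0 = 22

Answer: 22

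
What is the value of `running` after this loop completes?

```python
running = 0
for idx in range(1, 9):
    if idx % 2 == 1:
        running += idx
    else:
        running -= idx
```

Add odd, subtract even
`running` takes the values: 0 → 1 → -1 → 2 → -2 → 3 → -3 → 4 → -4

Answer: -4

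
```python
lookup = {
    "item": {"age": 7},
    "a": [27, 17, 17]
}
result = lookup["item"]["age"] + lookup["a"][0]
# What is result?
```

Trace:
`lookup = { ...` → lookup = {'item': {'age': 7}, 'a': [27, 17, 17]}
`result = lookup["item"]["age"] + lookup["a"][0]` → result = 34
So result = 34

Answer: 34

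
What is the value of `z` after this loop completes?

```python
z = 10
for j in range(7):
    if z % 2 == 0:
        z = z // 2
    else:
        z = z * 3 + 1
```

Collatz-style transformation from 10
`z` takes the values: 10 → 5 → 16 → 8 → 4 → 2 → 1 → 4

Answer: 4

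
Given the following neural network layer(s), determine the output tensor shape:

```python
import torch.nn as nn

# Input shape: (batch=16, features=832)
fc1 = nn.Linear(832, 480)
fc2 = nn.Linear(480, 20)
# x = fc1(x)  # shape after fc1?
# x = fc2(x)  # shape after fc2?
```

Input: (16, 832) -> after fc1: (16, 480) -> Output: (16, 20)

Answer: (16, 20)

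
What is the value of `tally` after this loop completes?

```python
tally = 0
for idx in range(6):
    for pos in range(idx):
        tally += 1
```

Triangle number: 0+1+2+...+5
`tally` takes the values: 0 → 1 → 2 → 3 → 4 → 5 → 6 → 7 → 8 → 9 → 10 → 11 → 12 → 13 → 14 → 15

Answer: 15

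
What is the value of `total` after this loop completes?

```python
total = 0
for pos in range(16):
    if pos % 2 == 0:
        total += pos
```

Sum of even numbers 0 to 15
`total` takes the values: 0 → 2 → 6 → 12 → 20 → 30 → 42 → 56

Answer: 56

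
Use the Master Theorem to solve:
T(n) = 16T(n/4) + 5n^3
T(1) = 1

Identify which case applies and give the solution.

a=16, b=4, f(n)=5n^3. log_4(16) = 2. Since c=3 > 2 and the regularity condition holds (16(n/4)^3 = (16/4^3)n^3 with 16/4^3 < 1), Case 3 applies: T(n) = Θ(f(n)) = O(n^3).

Answer: O(n^3) - Case 3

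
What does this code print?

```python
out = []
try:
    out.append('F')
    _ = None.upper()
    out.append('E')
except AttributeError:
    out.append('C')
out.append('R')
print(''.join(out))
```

Execution trace: 'F' (try body) → 'C' (except AttributeError) → 'R' (after the try/except). Output: FCR

Answer: FCR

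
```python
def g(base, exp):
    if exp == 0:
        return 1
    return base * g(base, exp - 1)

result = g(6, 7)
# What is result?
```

g(6, 7) = 6 * 6 * 6 * 6 * 6 * 6 * 6 = 279936

Answer: 279936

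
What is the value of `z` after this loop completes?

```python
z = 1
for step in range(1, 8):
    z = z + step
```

Start at 1, add 1 through 7
`z` takes the values: 1 → 2 → 4 → 7 → 11 → 16 → 22 → 29

Answer: 29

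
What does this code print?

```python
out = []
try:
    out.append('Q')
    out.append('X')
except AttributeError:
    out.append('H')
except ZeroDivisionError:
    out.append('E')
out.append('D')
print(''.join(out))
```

Execution trace: 'Q' (try body) → 'X' (try body, no exception) → 'D' (after the try/except). Output: QXD

Answer: QXD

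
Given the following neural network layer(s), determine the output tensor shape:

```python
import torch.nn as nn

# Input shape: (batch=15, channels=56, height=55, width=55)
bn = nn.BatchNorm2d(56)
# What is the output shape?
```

Input: (15, 56, 55, 55) -> Output: (15, 56, 55, 55)

Answer: (15, 56, 55, 55)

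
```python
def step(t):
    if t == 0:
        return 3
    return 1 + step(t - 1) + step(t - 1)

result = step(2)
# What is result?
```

step(t) = 1 + 2·step(t-1), step(0)=3. Closed form: (3+1)·2^2 - 1 = 15.

Answer: 15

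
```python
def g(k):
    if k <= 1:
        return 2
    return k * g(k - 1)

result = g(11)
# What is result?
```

g(11) = 11 * 10 * 9 * 8 * 7 * 6 * 5 * 4 * 3 * 2 * 2 = 79833600

Answer: 79833600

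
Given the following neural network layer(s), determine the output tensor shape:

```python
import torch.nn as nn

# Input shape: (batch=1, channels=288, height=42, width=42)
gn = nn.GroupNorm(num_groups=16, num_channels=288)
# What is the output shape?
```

Input: (1, 288, 42, 42) -> Output: (1, 288, 42, 42)

Answer: (1, 288, 42, 42)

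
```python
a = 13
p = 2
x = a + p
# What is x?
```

Trace:
`a = 13` → a = 13
`p = 2` → p = 2
`x = a + p` → x = 15
So x = 15

Answer: 15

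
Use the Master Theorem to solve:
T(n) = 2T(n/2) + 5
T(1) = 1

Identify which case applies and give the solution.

a=2, b=2, f(n)=5. log_2(2) = 1. Since c=0 < 1, Case 1 applies: T(n) = Θ(n^log_b(a)) = O(n).

Answer: O(n) - Case 1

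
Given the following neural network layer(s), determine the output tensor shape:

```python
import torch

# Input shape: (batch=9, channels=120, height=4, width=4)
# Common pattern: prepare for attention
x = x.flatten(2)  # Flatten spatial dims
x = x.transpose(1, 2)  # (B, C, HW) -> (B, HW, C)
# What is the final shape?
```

Input: (9, 120, 4, 4) -> after flatten(2): (9, 120, 16) -> Output: (9, 16, 120)

Answer: (9, 16, 120)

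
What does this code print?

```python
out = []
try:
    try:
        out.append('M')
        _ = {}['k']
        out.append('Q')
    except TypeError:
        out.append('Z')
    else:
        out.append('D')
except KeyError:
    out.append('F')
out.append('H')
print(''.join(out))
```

Execution trace: 'M' (try body) → 'F' (outer except KeyError) → 'H' (after the try/except). Output: MFH

Answer: MFH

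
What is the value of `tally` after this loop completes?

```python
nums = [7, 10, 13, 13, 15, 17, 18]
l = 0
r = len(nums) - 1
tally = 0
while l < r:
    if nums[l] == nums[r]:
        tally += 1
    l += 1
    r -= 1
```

Count matching pairs from ends
`tally` takes the values: 0

Answer: 0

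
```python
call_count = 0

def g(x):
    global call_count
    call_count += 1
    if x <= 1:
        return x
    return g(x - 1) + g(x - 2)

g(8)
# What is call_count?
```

Calls(x) = 1 + Calls(x-1) + Calls(x-2); Calls(0)=Calls(1)=1. For x=8 this gives 67.

Answer: 67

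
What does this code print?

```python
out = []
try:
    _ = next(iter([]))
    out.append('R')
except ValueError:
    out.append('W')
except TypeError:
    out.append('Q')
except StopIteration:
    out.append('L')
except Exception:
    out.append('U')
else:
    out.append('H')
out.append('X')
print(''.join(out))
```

Execution trace: 'L' (except StopIteration) → 'X' (after the try/except). Output: LX

Answer: LX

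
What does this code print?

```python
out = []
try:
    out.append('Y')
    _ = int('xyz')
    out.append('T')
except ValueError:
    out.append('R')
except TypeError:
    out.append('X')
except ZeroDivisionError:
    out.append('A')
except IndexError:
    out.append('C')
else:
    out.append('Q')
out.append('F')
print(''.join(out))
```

Execution trace: 'Y' (try body) → 'R' (except ValueError) → 'F' (after the try/except). Output: YRF

Answer: YRF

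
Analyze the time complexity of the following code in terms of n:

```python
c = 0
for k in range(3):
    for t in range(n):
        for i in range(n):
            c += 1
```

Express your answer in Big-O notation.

Each loop level contributes: 1 × n × n. Multiplying the contributions gives O(n^2).

Answer: O(n^2)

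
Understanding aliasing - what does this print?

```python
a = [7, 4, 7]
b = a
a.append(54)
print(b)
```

Key concept: basic list aliasing.
Step by step:
`a = [7, 4, 7]` → a = [7, 4, 7]
`b = a` → b = [7, 4, 7] (same object as a)
`a.append(54)` → a = [7, 4, 7, 54] (same object as b); b = [7, 4, 7, 54] (same object as a)
`print(b)` → prints [7, 4, 7, 54]

Answer: [7, 4, 7, 54]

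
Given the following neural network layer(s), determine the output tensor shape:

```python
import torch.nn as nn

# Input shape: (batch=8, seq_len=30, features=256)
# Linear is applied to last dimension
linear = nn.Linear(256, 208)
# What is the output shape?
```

Input: (8, 30, 256) -> Output: (8, 30, 208)

Answer: (8, 30, 208)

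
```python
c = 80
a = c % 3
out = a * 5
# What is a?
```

Trace:
`c = 80` → c = 80
`a = c % 3` → a = 2
`out = a * 5` → out = 10
So a = 2

Answer: 2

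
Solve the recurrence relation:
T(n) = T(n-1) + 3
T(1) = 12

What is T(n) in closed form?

Unrolling: T(n) = T(1) + 3·(n-1) = 12 + 3(n-1) = 3n + 9.

Answer: T(n) = 3n + 9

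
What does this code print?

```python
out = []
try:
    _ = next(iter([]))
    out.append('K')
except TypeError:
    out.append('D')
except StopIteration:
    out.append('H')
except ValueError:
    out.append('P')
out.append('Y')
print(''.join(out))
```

Execution trace: 'H' (except StopIteration) → 'Y' (after the try/except). Output: HY

Answer: HY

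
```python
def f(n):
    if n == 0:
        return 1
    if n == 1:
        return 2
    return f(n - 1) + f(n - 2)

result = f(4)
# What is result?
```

Build up from base cases: f(0)=1, f(1)=2, f(2)=3, f(3)=5, f(4)=8

Answer: 8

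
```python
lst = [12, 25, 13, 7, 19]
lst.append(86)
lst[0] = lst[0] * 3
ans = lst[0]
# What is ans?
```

Trace:
`lst = [12, 25, 13, 7, 19]` → lst = [12, 25, 13, 7, 19]
`lst.append(86)` → lst = [12, 25, 13, 7, 19, 86]
`lst[0] = lst[0] * 3` → lst = [36, 25, 13, 7, 19, 86]
`ans = lst[0]` → ans = 36
So ans = 36

Answer: 36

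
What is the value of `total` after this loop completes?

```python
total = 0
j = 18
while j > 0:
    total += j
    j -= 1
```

Sum 18 down to 1
`total` takes the values: 0 → 18 → 35 → 51 → 66 → 80 → 93 → 105 → 116 → 126 → 135 → 143 → 150 → 156 → 161 → 165 → 168 → 170 → 171

Answer: 171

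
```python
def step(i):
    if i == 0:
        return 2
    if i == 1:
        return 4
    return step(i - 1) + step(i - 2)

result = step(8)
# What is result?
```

Build up from base cases: step(0)=2, step(1)=4, step(2)=6, step(3)=10, step(4)=16, step(5)=26, step(6)=42, ..., step(8)=110

Answer: 110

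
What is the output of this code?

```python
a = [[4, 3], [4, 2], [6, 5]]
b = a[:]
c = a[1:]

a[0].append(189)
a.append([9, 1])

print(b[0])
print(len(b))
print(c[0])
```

Key concept: slice with nested mutation.
Step by step:
`a = [[4, 3], [4, 2], [6, 5]]` → a = [[4, 3], [4, 2], [6, 5]]
`b = a[:]` → b = [[4, 3], [4, 2], [6, 5]]
`c = a[1:]` → c = [[4, 2], [6, 5]]
`a[0].append(189)` → a = [[4, 3, 189], [4, 2], [6, 5]]; b = [[4, 3, 189], [4, 2], [6, 5]]
`a.append([9, 1])` → a = [[4, 3, 189], [4, 2], [6, 5], [9, 1]]
`print(b[0])` → prints [4, 3, 189]
`print(len(b))` → prints 3
`print(c[0])` → prints [4, 2]

Answer:
[4, 3, 189]
3
[4, 2]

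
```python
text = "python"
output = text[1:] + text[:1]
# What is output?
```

Trace:
`text = "python"` → text = 'python'
`output = text[1:] + text[:1]` → output = 'ythonp'
So output = 'ythonp'

Answer: 'ythonp'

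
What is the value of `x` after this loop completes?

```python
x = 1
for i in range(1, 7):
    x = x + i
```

Start at 1, add 1 through 6
`x` takes the values: 1 → 2 → 4 → 7 → 11 → 16 → 22

Answer: 22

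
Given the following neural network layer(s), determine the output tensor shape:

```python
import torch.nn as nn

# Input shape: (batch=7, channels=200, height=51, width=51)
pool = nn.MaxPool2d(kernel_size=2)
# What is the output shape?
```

Input: (7, 200, 51, 51) -> Output: (7, 200, 25, 25)

Answer: (7, 200, 25, 25)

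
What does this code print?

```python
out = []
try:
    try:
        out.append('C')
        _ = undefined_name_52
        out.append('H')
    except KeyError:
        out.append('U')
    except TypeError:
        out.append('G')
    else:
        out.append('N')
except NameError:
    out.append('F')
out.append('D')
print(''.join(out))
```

Execution trace: 'C' (inner try body) → 'F' (outer except NameError) → 'D' (after the try/except). Output: CFD

Answer: CFD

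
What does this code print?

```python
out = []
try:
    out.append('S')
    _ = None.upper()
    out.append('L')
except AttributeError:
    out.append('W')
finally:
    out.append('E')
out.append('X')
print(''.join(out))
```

Execution trace: 'S' (try body) → 'W' (except AttributeError) → 'E' (finally) → 'X' (after the try/except). Output: SWEX

Answer: SWEX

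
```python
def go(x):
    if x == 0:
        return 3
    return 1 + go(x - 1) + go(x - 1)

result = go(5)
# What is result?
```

go(x) = 1 + 2·go(x-1), go(0)=3. Closed form: (3+1)·2^5 - 1 = 127.

Answer: 127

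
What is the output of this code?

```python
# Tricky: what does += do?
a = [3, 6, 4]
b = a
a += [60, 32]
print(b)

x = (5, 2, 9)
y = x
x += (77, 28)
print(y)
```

Key concept: += behavior differs for mutable vs immutable.
Step by step:
`a = [3, 6, 4]` → a = [3, 6, 4]
`b = a` → b = [3, 6, 4] (same object as a)
`a += [60, 32]` → a = [3, 6, 4, 60, 32] (same object as b); b = [3, 6, 4, 60, 32] (same object as a)
`print(b)` → prints [3, 6, 4, 60, 32]
`x = (5, 2, 9)` → x = (5, 2, 9)
`y = x` → y = (5, 2, 9)
`x += (77, 28)` → x = (5, 2, 9, 77, 28)
`print(y)` → prints (5, 2, 9)

Answer:
[3, 6, 4, 60, 32]
(5, 2, 9)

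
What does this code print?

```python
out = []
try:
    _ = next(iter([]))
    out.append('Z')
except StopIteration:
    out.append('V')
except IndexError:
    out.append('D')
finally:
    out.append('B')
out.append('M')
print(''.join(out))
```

Execution trace: 'V' (except StopIteration) → 'B' (finally) → 'M' (after the try/except). Output: VBM

Answer: VBM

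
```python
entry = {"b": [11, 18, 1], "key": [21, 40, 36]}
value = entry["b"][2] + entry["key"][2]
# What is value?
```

Trace:
`entry = {"b": [11, 18, 1], "key": [21, 40, 36]}` → entry = {'b': [11, 18, 1], 'key': [21, 40, 36]}
`value = entry["b"][2] + entry["key"][2]` → value = 37
So value = 37

Answer: 37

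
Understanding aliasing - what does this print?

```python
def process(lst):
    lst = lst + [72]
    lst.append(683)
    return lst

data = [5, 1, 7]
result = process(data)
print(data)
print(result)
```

Key concept: rebinding parameter vs mutation.
Step by step:
`data = [5, 1, 7]` → data = [5, 1, 7]
`result = process(data)` → result = [5, 1, 7, 72, 683]
`print(data)` → prints [5, 1, 7]
`print(result)` → prints [5, 1, 7, 72, 683]

Answer:
[5, 1, 7]
[5, 1, 7, 72, 683]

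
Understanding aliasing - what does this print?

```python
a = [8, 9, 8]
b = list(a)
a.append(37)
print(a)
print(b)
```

Key concept: list() constructor creates copy.
Step by step:
`a = [8, 9, 8]` → a = [8, 9, 8]
`b = list(a)` → b = [8, 9, 8]
`a.append(37)` → a = [8, 9, 8, 37]
`print(a)` → prints [8, 9, 8, 37]
`print(b)` → prints [8, 9, 8]

Answer:
[8, 9, 8, 37]
[8, 9, 8]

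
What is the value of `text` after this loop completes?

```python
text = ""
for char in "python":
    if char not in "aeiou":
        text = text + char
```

Remove vowels from 'python'
`text` takes the values: "" → "p" → "py" → "pyt" → "pyth" → "pythn"

Answer: "pythn"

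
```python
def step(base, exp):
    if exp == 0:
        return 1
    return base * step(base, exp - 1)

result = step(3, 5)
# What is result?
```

step(3, 5) = 3 * 3 * 3 * 3 * 3 = 243

Answer: 243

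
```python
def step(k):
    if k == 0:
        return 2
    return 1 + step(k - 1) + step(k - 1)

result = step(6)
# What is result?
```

step(k) = 1 + 2·step(k-1), step(0)=2. Closed form: (2+1)·2^6 - 1 = 191.

Answer: 191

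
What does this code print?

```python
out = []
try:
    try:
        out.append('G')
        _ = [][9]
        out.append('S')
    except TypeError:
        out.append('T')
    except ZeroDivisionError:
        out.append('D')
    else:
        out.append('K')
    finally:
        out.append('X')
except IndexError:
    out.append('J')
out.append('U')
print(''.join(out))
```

Execution trace: 'G' (try body) → 'X' (finally) → 'J' (outer except IndexError) → 'U' (after the try/except). Output: GXJU

Answer: GXJU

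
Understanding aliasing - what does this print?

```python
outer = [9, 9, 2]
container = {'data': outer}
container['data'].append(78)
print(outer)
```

Key concept: dict holds reference to list.
Step by step:
`outer = [9, 9, 2]` → outer = [9, 9, 2]
`container = {'data': outer}` → container = {'data': [9, 9, 2]}
`container['data'].append(78)` → outer = [9, 9, 2, 78]; container = {'data': [9, 9, 2, 78]}
`print(outer)` → prints [9, 9, 2, 78]

Answer: [9, 9, 2, 78]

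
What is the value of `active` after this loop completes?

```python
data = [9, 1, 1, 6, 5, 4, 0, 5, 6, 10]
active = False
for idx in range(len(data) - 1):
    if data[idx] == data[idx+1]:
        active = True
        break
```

Check consecutive duplicates in [9, 1, 1, 6, 5, 4, 0, 5, 6, 10]
`active` takes the values: False → True

Answer: True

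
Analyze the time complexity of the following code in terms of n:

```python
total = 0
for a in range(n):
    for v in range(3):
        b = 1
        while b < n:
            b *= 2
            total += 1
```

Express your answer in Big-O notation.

Each loop level contributes: n × 1 × log n. Multiplying the contributions gives O(n log n).

Answer: O(n log n)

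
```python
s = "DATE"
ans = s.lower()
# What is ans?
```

Trace:
`s = "DATE"` → s = 'DATE'
`ans = s.lower()` → ans = 'date'
So ans = 'date'

Answer: 'date'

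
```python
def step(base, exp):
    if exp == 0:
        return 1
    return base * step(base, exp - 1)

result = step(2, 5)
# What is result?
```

step(2, 5) = 2 * 2 * 2 * 2 * 2 = 32

Answer: 32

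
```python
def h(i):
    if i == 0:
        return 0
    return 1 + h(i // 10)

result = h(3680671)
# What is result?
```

Count of digits of 3680671: 7

Answer: 7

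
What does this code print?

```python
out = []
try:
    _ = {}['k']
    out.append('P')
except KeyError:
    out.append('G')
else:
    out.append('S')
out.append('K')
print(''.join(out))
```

Execution trace: 'G' (except KeyError) → 'K' (after the try/except). Output: GK

Answer: GK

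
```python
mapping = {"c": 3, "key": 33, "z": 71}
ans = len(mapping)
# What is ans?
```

Trace:
`mapping = {"c": 3, "key": 33, "z": 71}` → mapping = {'c': 3, 'key': 33, 'z': 71}
`ans = len(mapping)` → ans = 3
So ans = 3

Answer: 3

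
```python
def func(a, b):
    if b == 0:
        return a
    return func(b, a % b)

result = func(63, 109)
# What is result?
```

func(63, 109) -> func(109, 63) -> func(63, 46) -> func(46, 17) -> func(17, 12) -> func(12, 5) -> func(5, 2) -> func(2, 1) -> func(1, 0) -> 1

Answer: 1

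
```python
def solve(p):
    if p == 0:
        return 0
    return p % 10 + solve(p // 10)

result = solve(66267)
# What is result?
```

Sum of digits of 66267: 7 + 6 + 2 + 6 + 6 = 27

Answer: 27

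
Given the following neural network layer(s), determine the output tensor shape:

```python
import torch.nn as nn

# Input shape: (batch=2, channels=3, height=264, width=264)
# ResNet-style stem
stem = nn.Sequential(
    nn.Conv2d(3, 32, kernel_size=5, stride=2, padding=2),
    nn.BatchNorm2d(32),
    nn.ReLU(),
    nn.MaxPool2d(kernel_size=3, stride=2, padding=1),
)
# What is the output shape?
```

Input: (2, 3, 264, 264) -> after Conv2d 5x5 stride=2: (2, 32, 132, 132) -> Output: (2, 32, 66, 66)

Answer: (2, 32, 66, 66)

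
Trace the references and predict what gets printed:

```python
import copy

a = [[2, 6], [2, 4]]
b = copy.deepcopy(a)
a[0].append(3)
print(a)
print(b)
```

Key concept: deep copy is fully independent.
Step by step:
`a = [[2, 6], [2, 4]]` → a = [[2, 6], [2, 4]]
`b = copy.deepcopy(a)` → b = [[2, 6], [2, 4]]
`a[0].append(3)` → a = [[2, 6, 3], [2, 4]]
`print(a)` → prints [[2, 6, 3], [2, 4]]
`print(b)` → prints [[2, 6], [2, 4]]

Answer:
[[2, 6, 3], [2, 4]]
[[2, 6], [2, 4]]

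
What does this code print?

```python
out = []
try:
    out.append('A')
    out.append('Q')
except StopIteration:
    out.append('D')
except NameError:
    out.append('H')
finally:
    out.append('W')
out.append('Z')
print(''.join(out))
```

Execution trace: 'A' (try body) → 'Q' (try body, no exception) → 'W' (finally) → 'Z' (after the try/except). Output: AQWZ

Answer: AQWZ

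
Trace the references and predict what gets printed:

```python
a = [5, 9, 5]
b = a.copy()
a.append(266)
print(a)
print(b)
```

Key concept: list.copy() creates independent copy.
Step by step:
`a = [5, 9, 5]` → a = [5, 9, 5]
`b = a.copy()` → b = [5, 9, 5]
`a.append(266)` → a = [5, 9, 5, 266]
`print(a)` → prints [5, 9, 5, 266]
`print(b)` → prints [5, 9, 5]

Answer:
[5, 9, 5, 266]
[5, 9, 5]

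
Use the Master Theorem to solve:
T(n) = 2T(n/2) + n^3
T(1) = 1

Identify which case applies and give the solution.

a=2, b=2, f(n)=n^3. log_2(2) = 1. Since c=3 > 1 and the regularity condition holds (2(n/2)^3 = (2/2^3)n^3 with 2/2^3 < 1), Case 3 applies: T(n) = Θ(f(n)) = O(n^3).

Answer: O(n^3) - Case 3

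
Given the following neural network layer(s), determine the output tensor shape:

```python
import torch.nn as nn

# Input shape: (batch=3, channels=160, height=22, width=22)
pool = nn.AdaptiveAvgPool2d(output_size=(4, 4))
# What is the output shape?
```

Input: (3, 160, 22, 22) -> Output: (3, 160, 4, 4)

Answer: (3, 160, 4, 4)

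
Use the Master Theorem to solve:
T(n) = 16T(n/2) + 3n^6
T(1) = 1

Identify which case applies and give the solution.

a=16, b=2, f(n)=3n^6. log_2(16) = 4. Since c=6 > 4 and the regularity condition holds (16(n/2)^6 = (16/2^6)n^6 with 16/2^6 < 1), Case 3 applies: T(n) = Θ(f(n)) = O(n^6).

Answer: O(n^6) - Case 3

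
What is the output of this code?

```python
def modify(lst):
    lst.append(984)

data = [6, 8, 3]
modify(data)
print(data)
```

Key concept: function modifies passed list.
Step by step:
`data = [6, 8, 3]` → data = [6, 8, 3]
`modify(data)` → data = [6, 8, 3, 984]
`print(data)` → prints [6, 8, 3, 984]

Answer: [6, 8, 3, 984]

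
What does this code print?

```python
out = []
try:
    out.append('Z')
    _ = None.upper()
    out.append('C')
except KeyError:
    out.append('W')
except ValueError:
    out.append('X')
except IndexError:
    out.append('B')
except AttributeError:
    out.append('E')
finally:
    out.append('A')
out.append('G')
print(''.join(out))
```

Execution trace: 'Z' (try body) → 'E' (except AttributeError) → 'A' (finally) → 'G' (after the try/except). Output: ZEAG

Answer: ZEAG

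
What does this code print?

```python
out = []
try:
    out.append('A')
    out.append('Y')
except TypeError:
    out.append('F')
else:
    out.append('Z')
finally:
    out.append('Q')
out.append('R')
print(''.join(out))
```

Execution trace: 'A' (try body) → 'Y' (try body, no exception) → 'Z' (else) → 'Q' (finally) → 'R' (after the try/except). Output: AYZQR

Answer: AYZQR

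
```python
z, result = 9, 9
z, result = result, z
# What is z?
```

Trace:
`z, result = 9, 9` → z = 9; result = 9
`z, result = result, z` → z = 9; result = 9
So z = 9

Answer: 9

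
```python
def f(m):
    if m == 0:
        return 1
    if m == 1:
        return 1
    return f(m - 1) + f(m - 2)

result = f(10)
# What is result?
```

Build up from base cases: f(0)=1, f(1)=1, f(2)=2, f(3)=3, f(4)=5, f(5)=8, f(6)=13, ..., f(10)=89

Answer: 89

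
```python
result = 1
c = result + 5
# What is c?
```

Trace:
`result = 1` → result = 1
`c = result + 5` → c = 6
So c = 6

Answer: 6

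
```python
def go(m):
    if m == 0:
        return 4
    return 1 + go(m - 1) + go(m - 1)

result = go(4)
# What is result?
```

go(m) = 1 + 2·go(m-1), go(0)=4. Closed form: (4+1)·2^4 - 1 = 79.

Answer: 79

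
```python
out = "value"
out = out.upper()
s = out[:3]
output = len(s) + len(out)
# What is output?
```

Trace:
`out = "value"` → out = 'value'
`out = out.upper()` → out = 'VALUE'
`s = out[:3]` → s = 'VAL'
`output = len(s) + len(out)` → output = 8
So output = 8

Answer: 8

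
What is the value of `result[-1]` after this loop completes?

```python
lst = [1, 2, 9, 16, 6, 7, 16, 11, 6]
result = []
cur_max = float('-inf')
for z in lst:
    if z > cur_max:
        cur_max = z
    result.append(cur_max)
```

Running max ends at 16
`result` takes the values: [] → [1] → [1, 2] → [1, 2, 9] → [1, 2, 9, 16] → [1, 2, 9, 16, 16] → [1, 2, 9, 16, 16, 16] → [1, 2, 9, 16, 16, 16, 16] → [1, 2, 9, 16, 16, 16, 16, 16] → [1, 2, 9, 16, 16, 16, 16, 16, 16]
So `result[-1]` = 16

Answer: 16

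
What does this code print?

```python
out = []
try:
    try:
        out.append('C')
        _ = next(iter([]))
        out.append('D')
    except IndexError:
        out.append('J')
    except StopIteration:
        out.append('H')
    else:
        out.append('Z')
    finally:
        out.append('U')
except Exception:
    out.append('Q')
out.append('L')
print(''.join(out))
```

Execution trace: 'C' (inner try body) → 'H' (inner except StopIteration) → 'U' (inner finally) → 'L' (after the try/except). Output: CHUL

Answer: CHUL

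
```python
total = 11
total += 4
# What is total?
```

Trace:
`total = 11` → total = 11
`total += 4` → total = 15
So total = 15

Answer: 15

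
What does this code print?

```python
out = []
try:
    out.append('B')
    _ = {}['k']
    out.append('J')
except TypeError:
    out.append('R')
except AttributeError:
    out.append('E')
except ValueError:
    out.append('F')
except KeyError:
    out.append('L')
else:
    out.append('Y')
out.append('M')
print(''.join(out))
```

Execution trace: 'B' (try body) → 'L' (except KeyError) → 'M' (after the try/except). Output: BLM

Answer: BLM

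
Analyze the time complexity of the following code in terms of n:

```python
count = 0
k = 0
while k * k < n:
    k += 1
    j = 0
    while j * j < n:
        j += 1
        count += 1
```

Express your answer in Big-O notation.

Each loop level contributes: √n × √n. Multiplying the contributions gives O(n).

Answer: O(n)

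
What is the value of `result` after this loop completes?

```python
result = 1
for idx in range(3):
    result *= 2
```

2^3 = 8
`result` takes the values: 1 → 2 → 4 → 8

Answer: 8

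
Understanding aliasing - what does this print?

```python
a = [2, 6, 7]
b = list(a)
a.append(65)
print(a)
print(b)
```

Key concept: list() constructor creates copy.
Step by step:
`a = [2, 6, 7]` → a = [2, 6, 7]
`b = list(a)` → b = [2, 6, 7]
`a.append(65)` → a = [2, 6, 7, 65]
`print(a)` → prints [2, 6, 7, 65]
`print(b)` → prints [2, 6, 7]

Answer:
[2, 6, 7, 65]
[2, 6, 7]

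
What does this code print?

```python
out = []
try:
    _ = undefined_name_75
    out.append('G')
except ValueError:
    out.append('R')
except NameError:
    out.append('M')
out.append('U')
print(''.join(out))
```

Execution trace: 'M' (except NameError) → 'U' (after the try/except). Output: MU

Answer: MU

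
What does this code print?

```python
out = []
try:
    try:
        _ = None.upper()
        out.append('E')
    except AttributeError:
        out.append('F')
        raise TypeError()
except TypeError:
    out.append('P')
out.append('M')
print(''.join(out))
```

Execution trace: 'F' (inner except AttributeError) → 'P' (outer except TypeError) → 'M' (after the try/except). Output: FPM

Answer: FPM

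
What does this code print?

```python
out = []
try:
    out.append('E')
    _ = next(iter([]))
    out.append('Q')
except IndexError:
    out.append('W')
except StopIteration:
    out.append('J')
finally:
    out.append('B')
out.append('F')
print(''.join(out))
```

Execution trace: 'E' (try body) → 'J' (except StopIteration) → 'B' (finally) → 'F' (after the try/except). Output: EJBF

Answer: EJBF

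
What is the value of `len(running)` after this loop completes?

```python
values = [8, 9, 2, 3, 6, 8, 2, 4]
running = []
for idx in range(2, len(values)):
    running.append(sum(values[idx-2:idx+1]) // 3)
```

Number of 3-element averages
`running` takes the values: [] → [6] → [6, 4] → [6, 4, 3] → [6, 4, 3, 5] → [6, 4, 3, 5, 5] → [6, 4, 3, 5, 5, 4]
So `len(running)` = 6

Answer: 6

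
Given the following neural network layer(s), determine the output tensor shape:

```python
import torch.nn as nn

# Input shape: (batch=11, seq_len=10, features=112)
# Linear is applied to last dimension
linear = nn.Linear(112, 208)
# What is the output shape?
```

Input: (11, 10, 112) -> Output: (11, 10, 208)

Answer: (11, 10, 208)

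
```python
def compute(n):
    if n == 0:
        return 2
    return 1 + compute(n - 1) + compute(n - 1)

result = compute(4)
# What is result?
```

compute(n) = 1 + 2·compute(n-1), compute(0)=2. Closed form: (2+1)·2^4 - 1 = 47.

Answer: 47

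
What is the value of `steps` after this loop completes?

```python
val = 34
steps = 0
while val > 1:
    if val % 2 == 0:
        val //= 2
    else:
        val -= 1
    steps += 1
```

Steps to reduce 34 to 1
`steps` takes the values: 0 → 1 → 2 → 3 → 4 → 5 → 6

Answer: 6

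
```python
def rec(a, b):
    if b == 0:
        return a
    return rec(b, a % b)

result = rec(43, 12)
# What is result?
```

rec(43, 12) -> rec(12, 7) -> rec(7, 5) -> rec(5, 2) -> rec(2, 1) -> rec(1, 0) -> 1

Answer: 1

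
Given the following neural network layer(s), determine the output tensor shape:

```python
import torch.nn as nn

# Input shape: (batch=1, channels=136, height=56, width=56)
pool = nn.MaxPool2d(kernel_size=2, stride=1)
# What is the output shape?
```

Input: (1, 136, 56, 56) -> Output: (1, 136, 55, 55)

Answer: (1, 136, 55, 55)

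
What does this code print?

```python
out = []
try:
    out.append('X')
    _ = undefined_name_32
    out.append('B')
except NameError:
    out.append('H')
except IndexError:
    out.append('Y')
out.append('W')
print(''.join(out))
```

Execution trace: 'X' (try body) → 'H' (except NameError) → 'W' (after the try/except). Output: XHW

Answer: XHW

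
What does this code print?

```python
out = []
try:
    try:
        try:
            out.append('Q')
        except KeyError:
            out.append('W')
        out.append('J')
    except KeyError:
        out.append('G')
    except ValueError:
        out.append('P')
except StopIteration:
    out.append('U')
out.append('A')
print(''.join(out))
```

Execution trace: 'Q' (inner try body, no exception) → 'J' (try body, no exception) → 'A' (after the try/except). Output: QJA

Answer: QJA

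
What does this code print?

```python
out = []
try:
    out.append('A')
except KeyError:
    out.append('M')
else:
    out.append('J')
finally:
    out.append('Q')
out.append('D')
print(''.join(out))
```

Execution trace: 'A' (try body, no exception) → 'J' (else) → 'Q' (finally) → 'D' (after the try/except). Output: AJQD

Answer: AJQD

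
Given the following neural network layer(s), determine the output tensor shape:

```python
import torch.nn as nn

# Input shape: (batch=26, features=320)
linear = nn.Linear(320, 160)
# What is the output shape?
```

Input: (26, 320) -> Output: (26, 160)

Answer: (26, 160)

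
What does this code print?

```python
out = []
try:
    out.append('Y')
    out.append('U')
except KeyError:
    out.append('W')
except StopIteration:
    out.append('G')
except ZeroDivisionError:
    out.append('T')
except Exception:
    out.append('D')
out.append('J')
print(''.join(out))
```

Execution trace: 'Y' (try body) → 'U' (try body, no exception) → 'J' (after the try/except). Output: YUJ

Answer: YUJ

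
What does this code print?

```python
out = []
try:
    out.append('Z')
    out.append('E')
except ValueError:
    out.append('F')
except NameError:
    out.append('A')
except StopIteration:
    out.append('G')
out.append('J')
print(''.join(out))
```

Execution trace: 'Z' (try body) → 'E' (try body, no exception) → 'J' (after the try/except). Output: ZEJ

Answer: ZEJ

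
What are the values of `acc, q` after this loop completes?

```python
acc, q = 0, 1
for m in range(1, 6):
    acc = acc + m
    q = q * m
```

Sum and factorial of 1 to 5
`acc, q` takes the values: (0, 1) → (1, 1) → (3, 1) → (3, 2) → (6, 2) → (6, 6) → (10, 6) → (10, 24) → (15, 24) → (15, 120)

Answer: 15, 120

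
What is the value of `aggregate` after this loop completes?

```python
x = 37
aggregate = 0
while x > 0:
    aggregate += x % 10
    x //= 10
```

Sum digits of 37
`aggregate` takes the values: 0 → 7 → 10

Answer: 10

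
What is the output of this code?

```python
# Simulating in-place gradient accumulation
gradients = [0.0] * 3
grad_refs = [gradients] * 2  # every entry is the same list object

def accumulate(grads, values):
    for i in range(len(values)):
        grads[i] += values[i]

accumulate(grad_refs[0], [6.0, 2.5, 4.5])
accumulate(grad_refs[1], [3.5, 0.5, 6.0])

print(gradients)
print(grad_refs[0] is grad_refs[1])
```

Key concept: gradient accumulation aliasing.
Step by step:
`gradients = [0.0] * 3` → gradients = [0.0, 0.0, 0.0]
`grad_refs = [gradients] * 2` → grad_refs = [[0.0, 0.0, 0.0], [0.0, 0.0, 0.0]]
`accumulate(grad_refs[0], [6.0, 2.5, 4.5])` → gradients = [6.0, 2.5, 4.5]; grad_refs = [[6.0, 2.5, 4.5], [6.0, 2.5, 4.5]]
`accumulate(grad_refs[1], [3.5, 0.5, 6.0])` → gradients = [9.5, 3.0, 10.5]; grad_refs = [[9.5, 3.0, 10.5], [9.5, 3.0, 10.5]]
`print(gradients)` → prints [9.5, 3.0, 10.5]
`print(grad_refs[0] is grad_refs[1])` → prints True

Answer:
[9.5, 3.0, 10.5]
True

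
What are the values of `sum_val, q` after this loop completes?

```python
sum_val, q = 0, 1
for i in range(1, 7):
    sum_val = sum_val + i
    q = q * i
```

Sum and factorial of 1 to 6
`sum_val, q` takes the values: (0, 1) → (1, 1) → (3, 1) → (3, 2) → (6, 2) → (6, 6) → (10, 6) → (10, 24) → (15, 24) → (15, 120) → (21, 120) → (21, 720)

Answer: 21, 720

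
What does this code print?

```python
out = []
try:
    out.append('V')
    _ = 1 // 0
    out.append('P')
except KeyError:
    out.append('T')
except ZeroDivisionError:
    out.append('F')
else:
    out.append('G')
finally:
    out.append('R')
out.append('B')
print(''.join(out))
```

Execution trace: 'V' (try body) → 'F' (except ZeroDivisionError) → 'R' (finally) → 'B' (after the try/except). Output: VFRB

Answer: VFRB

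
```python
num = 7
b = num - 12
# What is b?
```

Trace:
`num = 7` → num = 7
`b = num - 12` → b = -5
So b = -5

Answer: -5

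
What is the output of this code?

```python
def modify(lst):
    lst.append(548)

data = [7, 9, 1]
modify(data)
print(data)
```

Key concept: function modifies passed list.
Step by step:
`data = [7, 9, 1]` → data = [7, 9, 1]
`modify(data)` → data = [7, 9, 1, 548]
`print(data)` → prints [7, 9, 1, 548]

Answer: [7, 9, 1, 548]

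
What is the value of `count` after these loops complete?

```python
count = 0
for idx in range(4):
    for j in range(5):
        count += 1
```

4 * 5 = 20
`count` takes the values: 0 → 1 → 2 → 3 → 4 → 5 → 6 → 7 → 8 → 9 → 10 → 11 → 12 → 13 → 14 → 15 → 16 → 17 → 18 → 19 → 20

Answer: 20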